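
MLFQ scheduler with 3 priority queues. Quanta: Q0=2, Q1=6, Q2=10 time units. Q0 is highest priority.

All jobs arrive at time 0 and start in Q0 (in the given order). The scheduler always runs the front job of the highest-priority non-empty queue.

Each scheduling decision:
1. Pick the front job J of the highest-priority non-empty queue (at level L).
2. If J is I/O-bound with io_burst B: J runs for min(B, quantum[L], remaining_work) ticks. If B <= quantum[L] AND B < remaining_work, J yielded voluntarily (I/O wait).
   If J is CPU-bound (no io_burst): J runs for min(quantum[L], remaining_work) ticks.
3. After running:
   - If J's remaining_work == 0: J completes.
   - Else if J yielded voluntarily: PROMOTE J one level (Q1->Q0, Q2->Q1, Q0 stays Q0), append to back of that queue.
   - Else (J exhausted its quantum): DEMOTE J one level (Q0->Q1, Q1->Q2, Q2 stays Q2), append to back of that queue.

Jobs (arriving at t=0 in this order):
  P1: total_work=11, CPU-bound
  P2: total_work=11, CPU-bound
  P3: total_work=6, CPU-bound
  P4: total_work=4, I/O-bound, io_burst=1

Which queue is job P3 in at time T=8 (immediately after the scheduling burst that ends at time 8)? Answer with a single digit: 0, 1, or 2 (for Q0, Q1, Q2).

Answer: 1

Derivation:
t=0-2: P1@Q0 runs 2, rem=9, quantum used, demote→Q1. Q0=[P2,P3,P4] Q1=[P1] Q2=[]
t=2-4: P2@Q0 runs 2, rem=9, quantum used, demote→Q1. Q0=[P3,P4] Q1=[P1,P2] Q2=[]
t=4-6: P3@Q0 runs 2, rem=4, quantum used, demote→Q1. Q0=[P4] Q1=[P1,P2,P3] Q2=[]
t=6-7: P4@Q0 runs 1, rem=3, I/O yield, promote→Q0. Q0=[P4] Q1=[P1,P2,P3] Q2=[]
t=7-8: P4@Q0 runs 1, rem=2, I/O yield, promote→Q0. Q0=[P4] Q1=[P1,P2,P3] Q2=[]
t=8-9: P4@Q0 runs 1, rem=1, I/O yield, promote→Q0. Q0=[P4] Q1=[P1,P2,P3] Q2=[]
t=9-10: P4@Q0 runs 1, rem=0, completes. Q0=[] Q1=[P1,P2,P3] Q2=[]
t=10-16: P1@Q1 runs 6, rem=3, quantum used, demote→Q2. Q0=[] Q1=[P2,P3] Q2=[P1]
t=16-22: P2@Q1 runs 6, rem=3, quantum used, demote→Q2. Q0=[] Q1=[P3] Q2=[P1,P2]
t=22-26: P3@Q1 runs 4, rem=0, completes. Q0=[] Q1=[] Q2=[P1,P2]
t=26-29: P1@Q2 runs 3, rem=0, completes. Q0=[] Q1=[] Q2=[P2]
t=29-32: P2@Q2 runs 3, rem=0, completes. Q0=[] Q1=[] Q2=[]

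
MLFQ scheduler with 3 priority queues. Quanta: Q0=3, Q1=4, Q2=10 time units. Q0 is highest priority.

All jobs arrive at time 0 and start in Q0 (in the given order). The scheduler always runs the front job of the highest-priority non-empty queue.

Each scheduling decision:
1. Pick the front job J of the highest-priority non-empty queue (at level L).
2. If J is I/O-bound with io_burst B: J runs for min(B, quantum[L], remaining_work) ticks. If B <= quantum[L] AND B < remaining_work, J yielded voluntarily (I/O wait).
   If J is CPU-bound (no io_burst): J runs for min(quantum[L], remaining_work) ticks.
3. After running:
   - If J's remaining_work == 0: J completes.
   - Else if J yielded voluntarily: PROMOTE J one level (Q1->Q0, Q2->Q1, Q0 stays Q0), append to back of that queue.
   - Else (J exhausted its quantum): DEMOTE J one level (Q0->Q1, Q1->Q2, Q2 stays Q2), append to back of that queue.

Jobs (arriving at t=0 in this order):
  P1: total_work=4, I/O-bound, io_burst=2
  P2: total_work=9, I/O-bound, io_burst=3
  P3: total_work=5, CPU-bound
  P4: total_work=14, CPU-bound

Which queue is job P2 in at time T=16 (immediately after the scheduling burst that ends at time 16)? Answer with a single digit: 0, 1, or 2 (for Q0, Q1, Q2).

Answer: 0

Derivation:
t=0-2: P1@Q0 runs 2, rem=2, I/O yield, promote→Q0. Q0=[P2,P3,P4,P1] Q1=[] Q2=[]
t=2-5: P2@Q0 runs 3, rem=6, I/O yield, promote→Q0. Q0=[P3,P4,P1,P2] Q1=[] Q2=[]
t=5-8: P3@Q0 runs 3, rem=2, quantum used, demote→Q1. Q0=[P4,P1,P2] Q1=[P3] Q2=[]
t=8-11: P4@Q0 runs 3, rem=11, quantum used, demote→Q1. Q0=[P1,P2] Q1=[P3,P4] Q2=[]
t=11-13: P1@Q0 runs 2, rem=0, completes. Q0=[P2] Q1=[P3,P4] Q2=[]
t=13-16: P2@Q0 runs 3, rem=3, I/O yield, promote→Q0. Q0=[P2] Q1=[P3,P4] Q2=[]
t=16-19: P2@Q0 runs 3, rem=0, completes. Q0=[] Q1=[P3,P4] Q2=[]
t=19-21: P3@Q1 runs 2, rem=0, completes. Q0=[] Q1=[P4] Q2=[]
t=21-25: P4@Q1 runs 4, rem=7, quantum used, demote→Q2. Q0=[] Q1=[] Q2=[P4]
t=25-32: P4@Q2 runs 7, rem=0, completes. Q0=[] Q1=[] Q2=[]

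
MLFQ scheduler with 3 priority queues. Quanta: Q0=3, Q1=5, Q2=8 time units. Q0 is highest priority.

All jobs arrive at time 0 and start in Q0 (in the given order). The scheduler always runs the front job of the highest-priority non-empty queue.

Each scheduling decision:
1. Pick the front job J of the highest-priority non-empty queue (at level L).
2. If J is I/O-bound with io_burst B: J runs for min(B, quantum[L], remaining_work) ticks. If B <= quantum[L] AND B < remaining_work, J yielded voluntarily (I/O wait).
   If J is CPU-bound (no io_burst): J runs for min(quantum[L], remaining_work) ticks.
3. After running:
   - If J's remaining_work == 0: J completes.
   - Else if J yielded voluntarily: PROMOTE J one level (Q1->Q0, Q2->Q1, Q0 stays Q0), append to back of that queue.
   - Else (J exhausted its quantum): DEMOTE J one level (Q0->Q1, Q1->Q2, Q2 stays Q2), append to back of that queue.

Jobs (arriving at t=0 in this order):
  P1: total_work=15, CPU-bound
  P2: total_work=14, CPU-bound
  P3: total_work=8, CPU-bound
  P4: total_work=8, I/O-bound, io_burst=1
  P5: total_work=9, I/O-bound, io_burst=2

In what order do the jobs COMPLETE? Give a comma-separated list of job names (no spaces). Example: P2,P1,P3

t=0-3: P1@Q0 runs 3, rem=12, quantum used, demote→Q1. Q0=[P2,P3,P4,P5] Q1=[P1] Q2=[]
t=3-6: P2@Q0 runs 3, rem=11, quantum used, demote→Q1. Q0=[P3,P4,P5] Q1=[P1,P2] Q2=[]
t=6-9: P3@Q0 runs 3, rem=5, quantum used, demote→Q1. Q0=[P4,P5] Q1=[P1,P2,P3] Q2=[]
t=9-10: P4@Q0 runs 1, rem=7, I/O yield, promote→Q0. Q0=[P5,P4] Q1=[P1,P2,P3] Q2=[]
t=10-12: P5@Q0 runs 2, rem=7, I/O yield, promote→Q0. Q0=[P4,P5] Q1=[P1,P2,P3] Q2=[]
t=12-13: P4@Q0 runs 1, rem=6, I/O yield, promote→Q0. Q0=[P5,P4] Q1=[P1,P2,P3] Q2=[]
t=13-15: P5@Q0 runs 2, rem=5, I/O yield, promote→Q0. Q0=[P4,P5] Q1=[P1,P2,P3] Q2=[]
t=15-16: P4@Q0 runs 1, rem=5, I/O yield, promote→Q0. Q0=[P5,P4] Q1=[P1,P2,P3] Q2=[]
t=16-18: P5@Q0 runs 2, rem=3, I/O yield, promote→Q0. Q0=[P4,P5] Q1=[P1,P2,P3] Q2=[]
t=18-19: P4@Q0 runs 1, rem=4, I/O yield, promote→Q0. Q0=[P5,P4] Q1=[P1,P2,P3] Q2=[]
t=19-21: P5@Q0 runs 2, rem=1, I/O yield, promote→Q0. Q0=[P4,P5] Q1=[P1,P2,P3] Q2=[]
t=21-22: P4@Q0 runs 1, rem=3, I/O yield, promote→Q0. Q0=[P5,P4] Q1=[P1,P2,P3] Q2=[]
t=22-23: P5@Q0 runs 1, rem=0, completes. Q0=[P4] Q1=[P1,P2,P3] Q2=[]
t=23-24: P4@Q0 runs 1, rem=2, I/O yield, promote→Q0. Q0=[P4] Q1=[P1,P2,P3] Q2=[]
t=24-25: P4@Q0 runs 1, rem=1, I/O yield, promote→Q0. Q0=[P4] Q1=[P1,P2,P3] Q2=[]
t=25-26: P4@Q0 runs 1, rem=0, completes. Q0=[] Q1=[P1,P2,P3] Q2=[]
t=26-31: P1@Q1 runs 5, rem=7, quantum used, demote→Q2. Q0=[] Q1=[P2,P3] Q2=[P1]
t=31-36: P2@Q1 runs 5, rem=6, quantum used, demote→Q2. Q0=[] Q1=[P3] Q2=[P1,P2]
t=36-41: P3@Q1 runs 5, rem=0, completes. Q0=[] Q1=[] Q2=[P1,P2]
t=41-48: P1@Q2 runs 7, rem=0, completes. Q0=[] Q1=[] Q2=[P2]
t=48-54: P2@Q2 runs 6, rem=0, completes. Q0=[] Q1=[] Q2=[]

Answer: P5,P4,P3,P1,P2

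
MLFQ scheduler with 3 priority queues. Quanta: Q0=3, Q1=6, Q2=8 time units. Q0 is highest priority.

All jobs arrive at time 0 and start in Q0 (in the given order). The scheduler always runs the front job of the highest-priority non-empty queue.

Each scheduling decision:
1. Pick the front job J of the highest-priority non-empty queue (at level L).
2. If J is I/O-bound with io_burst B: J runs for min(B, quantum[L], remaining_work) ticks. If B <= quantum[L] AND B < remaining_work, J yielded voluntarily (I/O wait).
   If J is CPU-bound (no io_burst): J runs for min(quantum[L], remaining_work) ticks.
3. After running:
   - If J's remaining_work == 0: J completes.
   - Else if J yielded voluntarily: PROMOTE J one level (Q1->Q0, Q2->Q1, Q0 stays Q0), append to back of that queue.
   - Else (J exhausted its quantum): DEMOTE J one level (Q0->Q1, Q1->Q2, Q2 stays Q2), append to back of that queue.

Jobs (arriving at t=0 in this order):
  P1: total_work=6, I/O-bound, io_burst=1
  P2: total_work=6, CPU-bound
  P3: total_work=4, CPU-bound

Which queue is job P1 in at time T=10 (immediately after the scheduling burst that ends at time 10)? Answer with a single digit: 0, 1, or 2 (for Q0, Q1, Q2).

t=0-1: P1@Q0 runs 1, rem=5, I/O yield, promote→Q0. Q0=[P2,P3,P1] Q1=[] Q2=[]
t=1-4: P2@Q0 runs 3, rem=3, quantum used, demote→Q1. Q0=[P3,P1] Q1=[P2] Q2=[]
t=4-7: P3@Q0 runs 3, rem=1, quantum used, demote→Q1. Q0=[P1] Q1=[P2,P3] Q2=[]
t=7-8: P1@Q0 runs 1, rem=4, I/O yield, promote→Q0. Q0=[P1] Q1=[P2,P3] Q2=[]
t=8-9: P1@Q0 runs 1, rem=3, I/O yield, promote→Q0. Q0=[P1] Q1=[P2,P3] Q2=[]
t=9-10: P1@Q0 runs 1, rem=2, I/O yield, promote→Q0. Q0=[P1] Q1=[P2,P3] Q2=[]
t=10-11: P1@Q0 runs 1, rem=1, I/O yield, promote→Q0. Q0=[P1] Q1=[P2,P3] Q2=[]
t=11-12: P1@Q0 runs 1, rem=0, completes. Q0=[] Q1=[P2,P3] Q2=[]
t=12-15: P2@Q1 runs 3, rem=0, completes. Q0=[] Q1=[P3] Q2=[]
t=15-16: P3@Q1 runs 1, rem=0, completes. Q0=[] Q1=[] Q2=[]

Answer: 0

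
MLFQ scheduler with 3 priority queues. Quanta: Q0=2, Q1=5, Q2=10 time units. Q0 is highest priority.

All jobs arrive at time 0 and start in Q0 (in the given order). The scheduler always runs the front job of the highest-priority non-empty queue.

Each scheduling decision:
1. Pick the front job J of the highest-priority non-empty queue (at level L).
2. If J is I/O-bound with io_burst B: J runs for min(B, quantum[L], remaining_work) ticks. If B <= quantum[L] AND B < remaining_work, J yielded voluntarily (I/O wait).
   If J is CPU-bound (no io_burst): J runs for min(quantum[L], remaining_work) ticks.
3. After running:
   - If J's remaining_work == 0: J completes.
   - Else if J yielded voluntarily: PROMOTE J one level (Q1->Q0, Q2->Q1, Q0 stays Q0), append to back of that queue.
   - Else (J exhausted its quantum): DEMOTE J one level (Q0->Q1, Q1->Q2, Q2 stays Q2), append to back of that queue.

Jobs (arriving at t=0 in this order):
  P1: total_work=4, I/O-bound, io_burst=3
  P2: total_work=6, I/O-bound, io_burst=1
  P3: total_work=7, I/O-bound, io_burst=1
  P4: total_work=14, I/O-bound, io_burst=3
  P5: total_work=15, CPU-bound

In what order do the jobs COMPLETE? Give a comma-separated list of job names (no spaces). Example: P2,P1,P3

t=0-2: P1@Q0 runs 2, rem=2, quantum used, demote→Q1. Q0=[P2,P3,P4,P5] Q1=[P1] Q2=[]
t=2-3: P2@Q0 runs 1, rem=5, I/O yield, promote→Q0. Q0=[P3,P4,P5,P2] Q1=[P1] Q2=[]
t=3-4: P3@Q0 runs 1, rem=6, I/O yield, promote→Q0. Q0=[P4,P5,P2,P3] Q1=[P1] Q2=[]
t=4-6: P4@Q0 runs 2, rem=12, quantum used, demote→Q1. Q0=[P5,P2,P3] Q1=[P1,P4] Q2=[]
t=6-8: P5@Q0 runs 2, rem=13, quantum used, demote→Q1. Q0=[P2,P3] Q1=[P1,P4,P5] Q2=[]
t=8-9: P2@Q0 runs 1, rem=4, I/O yield, promote→Q0. Q0=[P3,P2] Q1=[P1,P4,P5] Q2=[]
t=9-10: P3@Q0 runs 1, rem=5, I/O yield, promote→Q0. Q0=[P2,P3] Q1=[P1,P4,P5] Q2=[]
t=10-11: P2@Q0 runs 1, rem=3, I/O yield, promote→Q0. Q0=[P3,P2] Q1=[P1,P4,P5] Q2=[]
t=11-12: P3@Q0 runs 1, rem=4, I/O yield, promote→Q0. Q0=[P2,P3] Q1=[P1,P4,P5] Q2=[]
t=12-13: P2@Q0 runs 1, rem=2, I/O yield, promote→Q0. Q0=[P3,P2] Q1=[P1,P4,P5] Q2=[]
t=13-14: P3@Q0 runs 1, rem=3, I/O yield, promote→Q0. Q0=[P2,P3] Q1=[P1,P4,P5] Q2=[]
t=14-15: P2@Q0 runs 1, rem=1, I/O yield, promote→Q0. Q0=[P3,P2] Q1=[P1,P4,P5] Q2=[]
t=15-16: P3@Q0 runs 1, rem=2, I/O yield, promote→Q0. Q0=[P2,P3] Q1=[P1,P4,P5] Q2=[]
t=16-17: P2@Q0 runs 1, rem=0, completes. Q0=[P3] Q1=[P1,P4,P5] Q2=[]
t=17-18: P3@Q0 runs 1, rem=1, I/O yield, promote→Q0. Q0=[P3] Q1=[P1,P4,P5] Q2=[]
t=18-19: P3@Q0 runs 1, rem=0, completes. Q0=[] Q1=[P1,P4,P5] Q2=[]
t=19-21: P1@Q1 runs 2, rem=0, completes. Q0=[] Q1=[P4,P5] Q2=[]
t=21-24: P4@Q1 runs 3, rem=9, I/O yield, promote→Q0. Q0=[P4] Q1=[P5] Q2=[]
t=24-26: P4@Q0 runs 2, rem=7, quantum used, demote→Q1. Q0=[] Q1=[P5,P4] Q2=[]
t=26-31: P5@Q1 runs 5, rem=8, quantum used, demote→Q2. Q0=[] Q1=[P4] Q2=[P5]
t=31-34: P4@Q1 runs 3, rem=4, I/O yield, promote→Q0. Q0=[P4] Q1=[] Q2=[P5]
t=34-36: P4@Q0 runs 2, rem=2, quantum used, demote→Q1. Q0=[] Q1=[P4] Q2=[P5]
t=36-38: P4@Q1 runs 2, rem=0, completes. Q0=[] Q1=[] Q2=[P5]
t=38-46: P5@Q2 runs 8, rem=0, completes. Q0=[] Q1=[] Q2=[]

Answer: P2,P3,P1,P4,P5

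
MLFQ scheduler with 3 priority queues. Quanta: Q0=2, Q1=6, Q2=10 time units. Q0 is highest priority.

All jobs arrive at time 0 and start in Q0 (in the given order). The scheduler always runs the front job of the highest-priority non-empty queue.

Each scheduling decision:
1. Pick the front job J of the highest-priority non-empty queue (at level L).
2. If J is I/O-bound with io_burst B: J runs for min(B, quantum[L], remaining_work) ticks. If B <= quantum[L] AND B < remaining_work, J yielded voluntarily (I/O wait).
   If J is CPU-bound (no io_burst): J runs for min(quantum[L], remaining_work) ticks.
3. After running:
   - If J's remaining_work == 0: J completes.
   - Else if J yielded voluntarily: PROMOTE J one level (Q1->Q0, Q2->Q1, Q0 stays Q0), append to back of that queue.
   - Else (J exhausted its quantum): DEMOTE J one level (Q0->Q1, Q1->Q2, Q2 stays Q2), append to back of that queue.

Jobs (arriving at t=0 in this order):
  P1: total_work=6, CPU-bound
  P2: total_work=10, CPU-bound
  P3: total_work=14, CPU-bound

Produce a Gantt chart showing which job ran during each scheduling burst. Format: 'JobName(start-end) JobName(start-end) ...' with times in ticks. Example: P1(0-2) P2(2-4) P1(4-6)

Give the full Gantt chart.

Answer: P1(0-2) P2(2-4) P3(4-6) P1(6-10) P2(10-16) P3(16-22) P2(22-24) P3(24-30)

Derivation:
t=0-2: P1@Q0 runs 2, rem=4, quantum used, demote→Q1. Q0=[P2,P3] Q1=[P1] Q2=[]
t=2-4: P2@Q0 runs 2, rem=8, quantum used, demote→Q1. Q0=[P3] Q1=[P1,P2] Q2=[]
t=4-6: P3@Q0 runs 2, rem=12, quantum used, demote→Q1. Q0=[] Q1=[P1,P2,P3] Q2=[]
t=6-10: P1@Q1 runs 4, rem=0, completes. Q0=[] Q1=[P2,P3] Q2=[]
t=10-16: P2@Q1 runs 6, rem=2, quantum used, demote→Q2. Q0=[] Q1=[P3] Q2=[P2]
t=16-22: P3@Q1 runs 6, rem=6, quantum used, demote→Q2. Q0=[] Q1=[] Q2=[P2,P3]
t=22-24: P2@Q2 runs 2, rem=0, completes. Q0=[] Q1=[] Q2=[P3]
t=24-30: P3@Q2 runs 6, rem=0, completes. Q0=[] Q1=[] Q2=[]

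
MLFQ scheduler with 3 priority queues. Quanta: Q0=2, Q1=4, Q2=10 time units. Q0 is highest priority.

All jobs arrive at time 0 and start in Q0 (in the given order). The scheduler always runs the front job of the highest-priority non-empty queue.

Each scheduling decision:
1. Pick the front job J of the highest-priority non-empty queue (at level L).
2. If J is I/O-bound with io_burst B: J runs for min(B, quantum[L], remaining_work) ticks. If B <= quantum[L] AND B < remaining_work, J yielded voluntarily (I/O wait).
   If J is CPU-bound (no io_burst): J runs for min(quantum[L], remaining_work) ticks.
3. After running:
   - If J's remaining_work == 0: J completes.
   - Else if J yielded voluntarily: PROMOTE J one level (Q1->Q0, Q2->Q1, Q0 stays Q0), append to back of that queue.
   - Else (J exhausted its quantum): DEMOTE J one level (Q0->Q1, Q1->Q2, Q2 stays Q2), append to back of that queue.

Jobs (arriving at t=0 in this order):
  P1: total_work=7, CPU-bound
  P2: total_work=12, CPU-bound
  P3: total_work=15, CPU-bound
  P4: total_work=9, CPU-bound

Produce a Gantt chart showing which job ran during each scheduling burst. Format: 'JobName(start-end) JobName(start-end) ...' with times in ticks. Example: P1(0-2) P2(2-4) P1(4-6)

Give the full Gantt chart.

t=0-2: P1@Q0 runs 2, rem=5, quantum used, demote→Q1. Q0=[P2,P3,P4] Q1=[P1] Q2=[]
t=2-4: P2@Q0 runs 2, rem=10, quantum used, demote→Q1. Q0=[P3,P4] Q1=[P1,P2] Q2=[]
t=4-6: P3@Q0 runs 2, rem=13, quantum used, demote→Q1. Q0=[P4] Q1=[P1,P2,P3] Q2=[]
t=6-8: P4@Q0 runs 2, rem=7, quantum used, demote→Q1. Q0=[] Q1=[P1,P2,P3,P4] Q2=[]
t=8-12: P1@Q1 runs 4, rem=1, quantum used, demote→Q2. Q0=[] Q1=[P2,P3,P4] Q2=[P1]
t=12-16: P2@Q1 runs 4, rem=6, quantum used, demote→Q2. Q0=[] Q1=[P3,P4] Q2=[P1,P2]
t=16-20: P3@Q1 runs 4, rem=9, quantum used, demote→Q2. Q0=[] Q1=[P4] Q2=[P1,P2,P3]
t=20-24: P4@Q1 runs 4, rem=3, quantum used, demote→Q2. Q0=[] Q1=[] Q2=[P1,P2,P3,P4]
t=24-25: P1@Q2 runs 1, rem=0, completes. Q0=[] Q1=[] Q2=[P2,P3,P4]
t=25-31: P2@Q2 runs 6, rem=0, completes. Q0=[] Q1=[] Q2=[P3,P4]
t=31-40: P3@Q2 runs 9, rem=0, completes. Q0=[] Q1=[] Q2=[P4]
t=40-43: P4@Q2 runs 3, rem=0, completes. Q0=[] Q1=[] Q2=[]

Answer: P1(0-2) P2(2-4) P3(4-6) P4(6-8) P1(8-12) P2(12-16) P3(16-20) P4(20-24) P1(24-25) P2(25-31) P3(31-40) P4(40-43)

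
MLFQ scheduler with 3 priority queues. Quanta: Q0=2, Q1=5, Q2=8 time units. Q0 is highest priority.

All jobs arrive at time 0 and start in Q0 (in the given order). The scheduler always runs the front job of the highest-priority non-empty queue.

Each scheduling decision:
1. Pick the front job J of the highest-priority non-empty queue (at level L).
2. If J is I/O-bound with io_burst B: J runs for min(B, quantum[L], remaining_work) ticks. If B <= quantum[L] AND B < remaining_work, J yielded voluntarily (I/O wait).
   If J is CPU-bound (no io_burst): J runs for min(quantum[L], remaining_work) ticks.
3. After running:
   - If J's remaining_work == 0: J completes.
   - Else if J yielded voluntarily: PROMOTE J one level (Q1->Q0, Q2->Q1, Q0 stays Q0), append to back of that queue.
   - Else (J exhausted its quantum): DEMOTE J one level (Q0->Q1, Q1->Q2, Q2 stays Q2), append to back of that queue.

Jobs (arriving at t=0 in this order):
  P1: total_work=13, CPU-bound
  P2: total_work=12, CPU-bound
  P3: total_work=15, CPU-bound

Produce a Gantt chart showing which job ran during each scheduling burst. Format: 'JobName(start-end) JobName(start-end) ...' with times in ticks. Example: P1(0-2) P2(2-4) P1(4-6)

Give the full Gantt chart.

Answer: P1(0-2) P2(2-4) P3(4-6) P1(6-11) P2(11-16) P3(16-21) P1(21-27) P2(27-32) P3(32-40)

Derivation:
t=0-2: P1@Q0 runs 2, rem=11, quantum used, demote→Q1. Q0=[P2,P3] Q1=[P1] Q2=[]
t=2-4: P2@Q0 runs 2, rem=10, quantum used, demote→Q1. Q0=[P3] Q1=[P1,P2] Q2=[]
t=4-6: P3@Q0 runs 2, rem=13, quantum used, demote→Q1. Q0=[] Q1=[P1,P2,P3] Q2=[]
t=6-11: P1@Q1 runs 5, rem=6, quantum used, demote→Q2. Q0=[] Q1=[P2,P3] Q2=[P1]
t=11-16: P2@Q1 runs 5, rem=5, quantum used, demote→Q2. Q0=[] Q1=[P3] Q2=[P1,P2]
t=16-21: P3@Q1 runs 5, rem=8, quantum used, demote→Q2. Q0=[] Q1=[] Q2=[P1,P2,P3]
t=21-27: P1@Q2 runs 6, rem=0, completes. Q0=[] Q1=[] Q2=[P2,P3]
t=27-32: P2@Q2 runs 5, rem=0, completes. Q0=[] Q1=[] Q2=[P3]
t=32-40: P3@Q2 runs 8, rem=0, completes. Q0=[] Q1=[] Q2=[]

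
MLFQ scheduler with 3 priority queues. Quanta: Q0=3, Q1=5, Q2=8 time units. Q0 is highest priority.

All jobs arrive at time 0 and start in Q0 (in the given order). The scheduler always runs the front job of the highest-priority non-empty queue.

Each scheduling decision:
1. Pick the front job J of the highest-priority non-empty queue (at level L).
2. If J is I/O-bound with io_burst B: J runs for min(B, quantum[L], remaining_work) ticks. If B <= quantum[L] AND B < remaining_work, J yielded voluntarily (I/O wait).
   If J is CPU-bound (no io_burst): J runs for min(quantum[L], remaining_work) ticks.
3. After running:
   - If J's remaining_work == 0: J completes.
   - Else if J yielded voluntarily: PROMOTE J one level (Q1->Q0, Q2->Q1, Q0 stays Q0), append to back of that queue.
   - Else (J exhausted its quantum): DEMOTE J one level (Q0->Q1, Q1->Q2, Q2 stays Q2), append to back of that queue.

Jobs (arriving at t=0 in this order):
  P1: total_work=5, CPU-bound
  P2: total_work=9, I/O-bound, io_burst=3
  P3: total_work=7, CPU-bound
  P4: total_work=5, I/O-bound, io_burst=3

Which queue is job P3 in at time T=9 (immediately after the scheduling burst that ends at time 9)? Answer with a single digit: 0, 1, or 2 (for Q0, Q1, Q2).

Answer: 1

Derivation:
t=0-3: P1@Q0 runs 3, rem=2, quantum used, demote→Q1. Q0=[P2,P3,P4] Q1=[P1] Q2=[]
t=3-6: P2@Q0 runs 3, rem=6, I/O yield, promote→Q0. Q0=[P3,P4,P2] Q1=[P1] Q2=[]
t=6-9: P3@Q0 runs 3, rem=4, quantum used, demote→Q1. Q0=[P4,P2] Q1=[P1,P3] Q2=[]
t=9-12: P4@Q0 runs 3, rem=2, I/O yield, promote→Q0. Q0=[P2,P4] Q1=[P1,P3] Q2=[]
t=12-15: P2@Q0 runs 3, rem=3, I/O yield, promote→Q0. Q0=[P4,P2] Q1=[P1,P3] Q2=[]
t=15-17: P4@Q0 runs 2, rem=0, completes. Q0=[P2] Q1=[P1,P3] Q2=[]
t=17-20: P2@Q0 runs 3, rem=0, completes. Q0=[] Q1=[P1,P3] Q2=[]
t=20-22: P1@Q1 runs 2, rem=0, completes. Q0=[] Q1=[P3] Q2=[]
t=22-26: P3@Q1 runs 4, rem=0, completes. Q0=[] Q1=[] Q2=[]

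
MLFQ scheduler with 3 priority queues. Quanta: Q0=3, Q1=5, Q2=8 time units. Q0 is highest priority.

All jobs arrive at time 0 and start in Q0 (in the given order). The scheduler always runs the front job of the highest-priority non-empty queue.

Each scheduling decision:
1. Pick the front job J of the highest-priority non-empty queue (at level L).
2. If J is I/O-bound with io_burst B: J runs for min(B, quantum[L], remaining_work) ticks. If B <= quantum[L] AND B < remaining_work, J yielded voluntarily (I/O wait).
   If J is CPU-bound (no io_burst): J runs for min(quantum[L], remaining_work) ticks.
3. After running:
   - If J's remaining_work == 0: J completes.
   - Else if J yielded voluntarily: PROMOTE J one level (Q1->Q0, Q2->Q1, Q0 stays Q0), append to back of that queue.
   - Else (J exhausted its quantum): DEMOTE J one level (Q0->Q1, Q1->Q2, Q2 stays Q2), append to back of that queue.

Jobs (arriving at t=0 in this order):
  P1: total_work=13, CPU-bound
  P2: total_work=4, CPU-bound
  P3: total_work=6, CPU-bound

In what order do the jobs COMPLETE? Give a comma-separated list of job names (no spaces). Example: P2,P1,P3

t=0-3: P1@Q0 runs 3, rem=10, quantum used, demote→Q1. Q0=[P2,P3] Q1=[P1] Q2=[]
t=3-6: P2@Q0 runs 3, rem=1, quantum used, demote→Q1. Q0=[P3] Q1=[P1,P2] Q2=[]
t=6-9: P3@Q0 runs 3, rem=3, quantum used, demote→Q1. Q0=[] Q1=[P1,P2,P3] Q2=[]
t=9-14: P1@Q1 runs 5, rem=5, quantum used, demote→Q2. Q0=[] Q1=[P2,P3] Q2=[P1]
t=14-15: P2@Q1 runs 1, rem=0, completes. Q0=[] Q1=[P3] Q2=[P1]
t=15-18: P3@Q1 runs 3, rem=0, completes. Q0=[] Q1=[] Q2=[P1]
t=18-23: P1@Q2 runs 5, rem=0, completes. Q0=[] Q1=[] Q2=[]

Answer: P2,P3,P1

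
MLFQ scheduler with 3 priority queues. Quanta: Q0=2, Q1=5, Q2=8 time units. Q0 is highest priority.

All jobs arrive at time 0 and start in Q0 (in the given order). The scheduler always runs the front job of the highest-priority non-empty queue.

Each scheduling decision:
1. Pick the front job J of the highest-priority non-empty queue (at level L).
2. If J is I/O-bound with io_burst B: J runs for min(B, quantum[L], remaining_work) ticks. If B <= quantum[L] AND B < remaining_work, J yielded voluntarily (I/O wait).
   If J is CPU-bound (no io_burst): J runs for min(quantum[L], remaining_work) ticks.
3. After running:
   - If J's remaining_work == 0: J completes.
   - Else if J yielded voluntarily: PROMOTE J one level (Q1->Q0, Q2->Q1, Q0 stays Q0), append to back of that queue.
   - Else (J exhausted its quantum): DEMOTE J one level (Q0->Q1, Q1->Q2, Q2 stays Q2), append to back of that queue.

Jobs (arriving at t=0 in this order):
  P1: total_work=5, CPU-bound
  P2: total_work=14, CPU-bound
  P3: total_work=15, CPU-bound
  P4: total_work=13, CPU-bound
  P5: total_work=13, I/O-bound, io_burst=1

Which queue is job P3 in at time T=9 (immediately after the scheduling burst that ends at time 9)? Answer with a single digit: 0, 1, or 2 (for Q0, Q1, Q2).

Answer: 1

Derivation:
t=0-2: P1@Q0 runs 2, rem=3, quantum used, demote→Q1. Q0=[P2,P3,P4,P5] Q1=[P1] Q2=[]
t=2-4: P2@Q0 runs 2, rem=12, quantum used, demote→Q1. Q0=[P3,P4,P5] Q1=[P1,P2] Q2=[]
t=4-6: P3@Q0 runs 2, rem=13, quantum used, demote→Q1. Q0=[P4,P5] Q1=[P1,P2,P3] Q2=[]
t=6-8: P4@Q0 runs 2, rem=11, quantum used, demote→Q1. Q0=[P5] Q1=[P1,P2,P3,P4] Q2=[]
t=8-9: P5@Q0 runs 1, rem=12, I/O yield, promote→Q0. Q0=[P5] Q1=[P1,P2,P3,P4] Q2=[]
t=9-10: P5@Q0 runs 1, rem=11, I/O yield, promote→Q0. Q0=[P5] Q1=[P1,P2,P3,P4] Q2=[]
t=10-11: P5@Q0 runs 1, rem=10, I/O yield, promote→Q0. Q0=[P5] Q1=[P1,P2,P3,P4] Q2=[]
t=11-12: P5@Q0 runs 1, rem=9, I/O yield, promote→Q0. Q0=[P5] Q1=[P1,P2,P3,P4] Q2=[]
t=12-13: P5@Q0 runs 1, rem=8, I/O yield, promote→Q0. Q0=[P5] Q1=[P1,P2,P3,P4] Q2=[]
t=13-14: P5@Q0 runs 1, rem=7, I/O yield, promote→Q0. Q0=[P5] Q1=[P1,P2,P3,P4] Q2=[]
t=14-15: P5@Q0 runs 1, rem=6, I/O yield, promote→Q0. Q0=[P5] Q1=[P1,P2,P3,P4] Q2=[]
t=15-16: P5@Q0 runs 1, rem=5, I/O yield, promote→Q0. Q0=[P5] Q1=[P1,P2,P3,P4] Q2=[]
t=16-17: P5@Q0 runs 1, rem=4, I/O yield, promote→Q0. Q0=[P5] Q1=[P1,P2,P3,P4] Q2=[]
t=17-18: P5@Q0 runs 1, rem=3, I/O yield, promote→Q0. Q0=[P5] Q1=[P1,P2,P3,P4] Q2=[]
t=18-19: P5@Q0 runs 1, rem=2, I/O yield, promote→Q0. Q0=[P5] Q1=[P1,P2,P3,P4] Q2=[]
t=19-20: P5@Q0 runs 1, rem=1, I/O yield, promote→Q0. Q0=[P5] Q1=[P1,P2,P3,P4] Q2=[]
t=20-21: P5@Q0 runs 1, rem=0, completes. Q0=[] Q1=[P1,P2,P3,P4] Q2=[]
t=21-24: P1@Q1 runs 3, rem=0, completes. Q0=[] Q1=[P2,P3,P4] Q2=[]
t=24-29: P2@Q1 runs 5, rem=7, quantum used, demote→Q2. Q0=[] Q1=[P3,P4] Q2=[P2]
t=29-34: P3@Q1 runs 5, rem=8, quantum used, demote→Q2. Q0=[] Q1=[P4] Q2=[P2,P3]
t=34-39: P4@Q1 runs 5, rem=6, quantum used, demote→Q2. Q0=[] Q1=[] Q2=[P2,P3,P4]
t=39-46: P2@Q2 runs 7, rem=0, completes. Q0=[] Q1=[] Q2=[P3,P4]
t=46-54: P3@Q2 runs 8, rem=0, completes. Q0=[] Q1=[] Q2=[P4]
t=54-60: P4@Q2 runs 6, rem=0, completes. Q0=[] Q1=[] Q2=[]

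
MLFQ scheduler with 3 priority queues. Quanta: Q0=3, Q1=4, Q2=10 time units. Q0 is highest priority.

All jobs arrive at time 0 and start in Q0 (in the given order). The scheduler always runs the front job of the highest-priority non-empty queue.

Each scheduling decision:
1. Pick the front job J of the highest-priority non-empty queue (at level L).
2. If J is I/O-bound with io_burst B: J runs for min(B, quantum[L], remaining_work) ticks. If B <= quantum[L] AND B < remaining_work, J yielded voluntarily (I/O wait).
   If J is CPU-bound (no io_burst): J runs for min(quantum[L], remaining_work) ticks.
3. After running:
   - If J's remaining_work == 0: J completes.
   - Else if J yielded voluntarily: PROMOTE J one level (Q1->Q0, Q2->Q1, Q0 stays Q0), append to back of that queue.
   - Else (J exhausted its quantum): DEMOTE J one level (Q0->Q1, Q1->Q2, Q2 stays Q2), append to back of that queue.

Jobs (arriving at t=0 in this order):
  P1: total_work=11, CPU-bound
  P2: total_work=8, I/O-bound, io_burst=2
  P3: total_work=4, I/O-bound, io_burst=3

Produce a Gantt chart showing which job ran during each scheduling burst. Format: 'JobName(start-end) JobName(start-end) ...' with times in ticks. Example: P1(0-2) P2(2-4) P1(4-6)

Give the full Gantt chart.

t=0-3: P1@Q0 runs 3, rem=8, quantum used, demote→Q1. Q0=[P2,P3] Q1=[P1] Q2=[]
t=3-5: P2@Q0 runs 2, rem=6, I/O yield, promote→Q0. Q0=[P3,P2] Q1=[P1] Q2=[]
t=5-8: P3@Q0 runs 3, rem=1, I/O yield, promote→Q0. Q0=[P2,P3] Q1=[P1] Q2=[]
t=8-10: P2@Q0 runs 2, rem=4, I/O yield, promote→Q0. Q0=[P3,P2] Q1=[P1] Q2=[]
t=10-11: P3@Q0 runs 1, rem=0, completes. Q0=[P2] Q1=[P1] Q2=[]
t=11-13: P2@Q0 runs 2, rem=2, I/O yield, promote→Q0. Q0=[P2] Q1=[P1] Q2=[]
t=13-15: P2@Q0 runs 2, rem=0, completes. Q0=[] Q1=[P1] Q2=[]
t=15-19: P1@Q1 runs 4, rem=4, quantum used, demote→Q2. Q0=[] Q1=[] Q2=[P1]
t=19-23: P1@Q2 runs 4, rem=0, completes. Q0=[] Q1=[] Q2=[]

Answer: P1(0-3) P2(3-5) P3(5-8) P2(8-10) P3(10-11) P2(11-13) P2(13-15) P1(15-19) P1(19-23)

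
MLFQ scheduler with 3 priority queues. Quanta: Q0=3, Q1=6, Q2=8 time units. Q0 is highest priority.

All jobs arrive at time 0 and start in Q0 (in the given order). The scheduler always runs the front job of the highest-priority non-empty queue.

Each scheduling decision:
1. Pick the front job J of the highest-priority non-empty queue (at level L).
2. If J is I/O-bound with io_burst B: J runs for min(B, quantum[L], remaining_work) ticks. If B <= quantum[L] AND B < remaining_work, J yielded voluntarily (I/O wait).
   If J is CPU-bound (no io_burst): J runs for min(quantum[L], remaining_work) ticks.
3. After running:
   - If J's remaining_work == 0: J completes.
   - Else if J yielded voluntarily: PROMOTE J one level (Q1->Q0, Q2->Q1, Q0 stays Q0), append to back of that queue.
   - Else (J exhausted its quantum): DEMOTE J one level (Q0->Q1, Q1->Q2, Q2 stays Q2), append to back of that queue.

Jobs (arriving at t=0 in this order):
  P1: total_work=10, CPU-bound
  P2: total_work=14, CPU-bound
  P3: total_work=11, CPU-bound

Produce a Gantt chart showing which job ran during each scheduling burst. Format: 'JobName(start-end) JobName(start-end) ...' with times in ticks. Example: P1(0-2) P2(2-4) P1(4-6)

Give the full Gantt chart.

t=0-3: P1@Q0 runs 3, rem=7, quantum used, demote→Q1. Q0=[P2,P3] Q1=[P1] Q2=[]
t=3-6: P2@Q0 runs 3, rem=11, quantum used, demote→Q1. Q0=[P3] Q1=[P1,P2] Q2=[]
t=6-9: P3@Q0 runs 3, rem=8, quantum used, demote→Q1. Q0=[] Q1=[P1,P2,P3] Q2=[]
t=9-15: P1@Q1 runs 6, rem=1, quantum used, demote→Q2. Q0=[] Q1=[P2,P3] Q2=[P1]
t=15-21: P2@Q1 runs 6, rem=5, quantum used, demote→Q2. Q0=[] Q1=[P3] Q2=[P1,P2]
t=21-27: P3@Q1 runs 6, rem=2, quantum used, demote→Q2. Q0=[] Q1=[] Q2=[P1,P2,P3]
t=27-28: P1@Q2 runs 1, rem=0, completes. Q0=[] Q1=[] Q2=[P2,P3]
t=28-33: P2@Q2 runs 5, rem=0, completes. Q0=[] Q1=[] Q2=[P3]
t=33-35: P3@Q2 runs 2, rem=0, completes. Q0=[] Q1=[] Q2=[]

Answer: P1(0-3) P2(3-6) P3(6-9) P1(9-15) P2(15-21) P3(21-27) P1(27-28) P2(28-33) P3(33-35)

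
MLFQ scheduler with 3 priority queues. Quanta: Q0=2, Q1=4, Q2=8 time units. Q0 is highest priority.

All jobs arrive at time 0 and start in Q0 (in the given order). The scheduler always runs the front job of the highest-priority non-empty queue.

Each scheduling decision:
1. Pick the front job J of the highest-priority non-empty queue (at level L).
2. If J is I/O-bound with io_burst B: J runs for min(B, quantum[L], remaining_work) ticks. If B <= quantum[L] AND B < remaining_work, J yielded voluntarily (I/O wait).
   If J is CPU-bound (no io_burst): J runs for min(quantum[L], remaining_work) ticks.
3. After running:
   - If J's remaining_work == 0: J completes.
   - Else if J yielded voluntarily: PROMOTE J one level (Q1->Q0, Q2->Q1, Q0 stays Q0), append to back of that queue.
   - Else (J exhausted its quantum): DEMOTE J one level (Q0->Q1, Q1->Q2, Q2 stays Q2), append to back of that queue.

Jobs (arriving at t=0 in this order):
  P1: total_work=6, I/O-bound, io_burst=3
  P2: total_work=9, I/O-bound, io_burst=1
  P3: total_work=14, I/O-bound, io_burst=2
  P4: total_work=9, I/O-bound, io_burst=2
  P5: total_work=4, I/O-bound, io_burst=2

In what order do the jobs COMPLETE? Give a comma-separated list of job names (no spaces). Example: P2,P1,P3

Answer: P5,P4,P3,P2,P1

Derivation:
t=0-2: P1@Q0 runs 2, rem=4, quantum used, demote→Q1. Q0=[P2,P3,P4,P5] Q1=[P1] Q2=[]
t=2-3: P2@Q0 runs 1, rem=8, I/O yield, promote→Q0. Q0=[P3,P4,P5,P2] Q1=[P1] Q2=[]
t=3-5: P3@Q0 runs 2, rem=12, I/O yield, promote→Q0. Q0=[P4,P5,P2,P3] Q1=[P1] Q2=[]
t=5-7: P4@Q0 runs 2, rem=7, I/O yield, promote→Q0. Q0=[P5,P2,P3,P4] Q1=[P1] Q2=[]
t=7-9: P5@Q0 runs 2, rem=2, I/O yield, promote→Q0. Q0=[P2,P3,P4,P5] Q1=[P1] Q2=[]
t=9-10: P2@Q0 runs 1, rem=7, I/O yield, promote→Q0. Q0=[P3,P4,P5,P2] Q1=[P1] Q2=[]
t=10-12: P3@Q0 runs 2, rem=10, I/O yield, promote→Q0. Q0=[P4,P5,P2,P3] Q1=[P1] Q2=[]
t=12-14: P4@Q0 runs 2, rem=5, I/O yield, promote→Q0. Q0=[P5,P2,P3,P4] Q1=[P1] Q2=[]
t=14-16: P5@Q0 runs 2, rem=0, completes. Q0=[P2,P3,P4] Q1=[P1] Q2=[]
t=16-17: P2@Q0 runs 1, rem=6, I/O yield, promote→Q0. Q0=[P3,P4,P2] Q1=[P1] Q2=[]
t=17-19: P3@Q0 runs 2, rem=8, I/O yield, promote→Q0. Q0=[P4,P2,P3] Q1=[P1] Q2=[]
t=19-21: P4@Q0 runs 2, rem=3, I/O yield, promote→Q0. Q0=[P2,P3,P4] Q1=[P1] Q2=[]
t=21-22: P2@Q0 runs 1, rem=5, I/O yield, promote→Q0. Q0=[P3,P4,P2] Q1=[P1] Q2=[]
t=22-24: P3@Q0 runs 2, rem=6, I/O yield, promote→Q0. Q0=[P4,P2,P3] Q1=[P1] Q2=[]
t=24-26: P4@Q0 runs 2, rem=1, I/O yield, promote→Q0. Q0=[P2,P3,P4] Q1=[P1] Q2=[]
t=26-27: P2@Q0 runs 1, rem=4, I/O yield, promote→Q0. Q0=[P3,P4,P2] Q1=[P1] Q2=[]
t=27-29: P3@Q0 runs 2, rem=4, I/O yield, promote→Q0. Q0=[P4,P2,P3] Q1=[P1] Q2=[]
t=29-30: P4@Q0 runs 1, rem=0, completes. Q0=[P2,P3] Q1=[P1] Q2=[]
t=30-31: P2@Q0 runs 1, rem=3, I/O yield, promote→Q0. Q0=[P3,P2] Q1=[P1] Q2=[]
t=31-33: P3@Q0 runs 2, rem=2, I/O yield, promote→Q0. Q0=[P2,P3] Q1=[P1] Q2=[]
t=33-34: P2@Q0 runs 1, rem=2, I/O yield, promote→Q0. Q0=[P3,P2] Q1=[P1] Q2=[]
t=34-36: P3@Q0 runs 2, rem=0, completes. Q0=[P2] Q1=[P1] Q2=[]
t=36-37: P2@Q0 runs 1, rem=1, I/O yield, promote→Q0. Q0=[P2] Q1=[P1] Q2=[]
t=37-38: P2@Q0 runs 1, rem=0, completes. Q0=[] Q1=[P1] Q2=[]
t=38-41: P1@Q1 runs 3, rem=1, I/O yield, promote→Q0. Q0=[P1] Q1=[] Q2=[]
t=41-42: P1@Q0 runs 1, rem=0, completes. Q0=[] Q1=[] Q2=[]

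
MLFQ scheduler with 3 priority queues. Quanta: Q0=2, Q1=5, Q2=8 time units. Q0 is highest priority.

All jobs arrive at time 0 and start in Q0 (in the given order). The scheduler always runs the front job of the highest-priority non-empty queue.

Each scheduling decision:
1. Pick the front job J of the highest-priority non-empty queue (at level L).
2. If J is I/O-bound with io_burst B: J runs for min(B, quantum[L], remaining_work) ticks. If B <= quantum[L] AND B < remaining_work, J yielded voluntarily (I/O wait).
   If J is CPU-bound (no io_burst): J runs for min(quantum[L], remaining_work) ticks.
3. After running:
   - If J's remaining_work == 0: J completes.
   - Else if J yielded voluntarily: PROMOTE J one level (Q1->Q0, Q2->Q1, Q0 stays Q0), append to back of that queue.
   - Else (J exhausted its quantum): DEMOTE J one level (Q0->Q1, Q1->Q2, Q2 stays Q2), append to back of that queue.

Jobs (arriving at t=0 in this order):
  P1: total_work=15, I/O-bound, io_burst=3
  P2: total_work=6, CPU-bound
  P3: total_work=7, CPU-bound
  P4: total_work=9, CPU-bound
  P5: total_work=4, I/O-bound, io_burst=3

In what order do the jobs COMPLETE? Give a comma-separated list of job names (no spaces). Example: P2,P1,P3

t=0-2: P1@Q0 runs 2, rem=13, quantum used, demote→Q1. Q0=[P2,P3,P4,P5] Q1=[P1] Q2=[]
t=2-4: P2@Q0 runs 2, rem=4, quantum used, demote→Q1. Q0=[P3,P4,P5] Q1=[P1,P2] Q2=[]
t=4-6: P3@Q0 runs 2, rem=5, quantum used, demote→Q1. Q0=[P4,P5] Q1=[P1,P2,P3] Q2=[]
t=6-8: P4@Q0 runs 2, rem=7, quantum used, demote→Q1. Q0=[P5] Q1=[P1,P2,P3,P4] Q2=[]
t=8-10: P5@Q0 runs 2, rem=2, quantum used, demote→Q1. Q0=[] Q1=[P1,P2,P3,P4,P5] Q2=[]
t=10-13: P1@Q1 runs 3, rem=10, I/O yield, promote→Q0. Q0=[P1] Q1=[P2,P3,P4,P5] Q2=[]
t=13-15: P1@Q0 runs 2, rem=8, quantum used, demote→Q1. Q0=[] Q1=[P2,P3,P4,P5,P1] Q2=[]
t=15-19: P2@Q1 runs 4, rem=0, completes. Q0=[] Q1=[P3,P4,P5,P1] Q2=[]
t=19-24: P3@Q1 runs 5, rem=0, completes. Q0=[] Q1=[P4,P5,P1] Q2=[]
t=24-29: P4@Q1 runs 5, rem=2, quantum used, demote→Q2. Q0=[] Q1=[P5,P1] Q2=[P4]
t=29-31: P5@Q1 runs 2, rem=0, completes. Q0=[] Q1=[P1] Q2=[P4]
t=31-34: P1@Q1 runs 3, rem=5, I/O yield, promote→Q0. Q0=[P1] Q1=[] Q2=[P4]
t=34-36: P1@Q0 runs 2, rem=3, quantum used, demote→Q1. Q0=[] Q1=[P1] Q2=[P4]
t=36-39: P1@Q1 runs 3, rem=0, completes. Q0=[] Q1=[] Q2=[P4]
t=39-41: P4@Q2 runs 2, rem=0, completes. Q0=[] Q1=[] Q2=[]

Answer: P2,P3,P5,P1,P4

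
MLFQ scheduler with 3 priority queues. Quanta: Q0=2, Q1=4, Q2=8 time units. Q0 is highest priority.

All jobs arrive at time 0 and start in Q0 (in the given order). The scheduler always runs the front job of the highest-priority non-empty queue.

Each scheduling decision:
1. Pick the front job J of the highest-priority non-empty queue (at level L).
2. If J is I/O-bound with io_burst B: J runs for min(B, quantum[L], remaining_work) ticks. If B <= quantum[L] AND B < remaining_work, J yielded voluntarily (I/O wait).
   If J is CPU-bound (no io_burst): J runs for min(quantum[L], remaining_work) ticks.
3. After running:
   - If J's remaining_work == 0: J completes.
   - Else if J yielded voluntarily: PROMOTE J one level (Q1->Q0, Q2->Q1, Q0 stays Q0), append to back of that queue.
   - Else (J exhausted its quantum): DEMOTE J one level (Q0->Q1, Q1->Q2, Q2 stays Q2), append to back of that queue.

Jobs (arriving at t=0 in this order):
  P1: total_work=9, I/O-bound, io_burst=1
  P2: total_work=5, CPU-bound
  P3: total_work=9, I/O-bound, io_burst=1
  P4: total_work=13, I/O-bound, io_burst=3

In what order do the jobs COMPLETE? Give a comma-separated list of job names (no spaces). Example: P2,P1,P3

Answer: P1,P3,P2,P4

Derivation:
t=0-1: P1@Q0 runs 1, rem=8, I/O yield, promote→Q0. Q0=[P2,P3,P4,P1] Q1=[] Q2=[]
t=1-3: P2@Q0 runs 2, rem=3, quantum used, demote→Q1. Q0=[P3,P4,P1] Q1=[P2] Q2=[]
t=3-4: P3@Q0 runs 1, rem=8, I/O yield, promote→Q0. Q0=[P4,P1,P3] Q1=[P2] Q2=[]
t=4-6: P4@Q0 runs 2, rem=11, quantum used, demote→Q1. Q0=[P1,P3] Q1=[P2,P4] Q2=[]
t=6-7: P1@Q0 runs 1, rem=7, I/O yield, promote→Q0. Q0=[P3,P1] Q1=[P2,P4] Q2=[]
t=7-8: P3@Q0 runs 1, rem=7, I/O yield, promote→Q0. Q0=[P1,P3] Q1=[P2,P4] Q2=[]
t=8-9: P1@Q0 runs 1, rem=6, I/O yield, promote→Q0. Q0=[P3,P1] Q1=[P2,P4] Q2=[]
t=9-10: P3@Q0 runs 1, rem=6, I/O yield, promote→Q0. Q0=[P1,P3] Q1=[P2,P4] Q2=[]
t=10-11: P1@Q0 runs 1, rem=5, I/O yield, promote→Q0. Q0=[P3,P1] Q1=[P2,P4] Q2=[]
t=11-12: P3@Q0 runs 1, rem=5, I/O yield, promote→Q0. Q0=[P1,P3] Q1=[P2,P4] Q2=[]
t=12-13: P1@Q0 runs 1, rem=4, I/O yield, promote→Q0. Q0=[P3,P1] Q1=[P2,P4] Q2=[]
t=13-14: P3@Q0 runs 1, rem=4, I/O yield, promote→Q0. Q0=[P1,P3] Q1=[P2,P4] Q2=[]
t=14-15: P1@Q0 runs 1, rem=3, I/O yield, promote→Q0. Q0=[P3,P1] Q1=[P2,P4] Q2=[]
t=15-16: P3@Q0 runs 1, rem=3, I/O yield, promote→Q0. Q0=[P1,P3] Q1=[P2,P4] Q2=[]
t=16-17: P1@Q0 runs 1, rem=2, I/O yield, promote→Q0. Q0=[P3,P1] Q1=[P2,P4] Q2=[]
t=17-18: P3@Q0 runs 1, rem=2, I/O yield, promote→Q0. Q0=[P1,P3] Q1=[P2,P4] Q2=[]
t=18-19: P1@Q0 runs 1, rem=1, I/O yield, promote→Q0. Q0=[P3,P1] Q1=[P2,P4] Q2=[]
t=19-20: P3@Q0 runs 1, rem=1, I/O yield, promote→Q0. Q0=[P1,P3] Q1=[P2,P4] Q2=[]
t=20-21: P1@Q0 runs 1, rem=0, completes. Q0=[P3] Q1=[P2,P4] Q2=[]
t=21-22: P3@Q0 runs 1, rem=0, completes. Q0=[] Q1=[P2,P4] Q2=[]
t=22-25: P2@Q1 runs 3, rem=0, completes. Q0=[] Q1=[P4] Q2=[]
t=25-28: P4@Q1 runs 3, rem=8, I/O yield, promote→Q0. Q0=[P4] Q1=[] Q2=[]
t=28-30: P4@Q0 runs 2, rem=6, quantum used, demote→Q1. Q0=[] Q1=[P4] Q2=[]
t=30-33: P4@Q1 runs 3, rem=3, I/O yield, promote→Q0. Q0=[P4] Q1=[] Q2=[]
t=33-35: P4@Q0 runs 2, rem=1, quantum used, demote→Q1. Q0=[] Q1=[P4] Q2=[]
t=35-36: P4@Q1 runs 1, rem=0, completes. Q0=[] Q1=[] Q2=[]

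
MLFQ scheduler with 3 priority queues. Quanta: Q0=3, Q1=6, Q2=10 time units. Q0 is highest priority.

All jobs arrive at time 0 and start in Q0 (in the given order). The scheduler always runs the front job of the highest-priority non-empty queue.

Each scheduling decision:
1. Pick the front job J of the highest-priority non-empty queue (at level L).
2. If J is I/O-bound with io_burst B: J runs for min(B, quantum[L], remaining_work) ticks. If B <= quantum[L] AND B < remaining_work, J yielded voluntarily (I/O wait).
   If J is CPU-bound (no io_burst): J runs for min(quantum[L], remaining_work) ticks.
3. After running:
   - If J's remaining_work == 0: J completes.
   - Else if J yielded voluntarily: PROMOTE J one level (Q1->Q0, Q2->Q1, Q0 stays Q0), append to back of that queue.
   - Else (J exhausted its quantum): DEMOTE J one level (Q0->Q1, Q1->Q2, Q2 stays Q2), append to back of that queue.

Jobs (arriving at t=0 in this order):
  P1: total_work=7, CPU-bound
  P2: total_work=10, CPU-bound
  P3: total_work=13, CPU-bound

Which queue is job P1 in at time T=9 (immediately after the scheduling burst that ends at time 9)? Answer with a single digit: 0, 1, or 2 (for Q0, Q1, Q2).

t=0-3: P1@Q0 runs 3, rem=4, quantum used, demote→Q1. Q0=[P2,P3] Q1=[P1] Q2=[]
t=3-6: P2@Q0 runs 3, rem=7, quantum used, demote→Q1. Q0=[P3] Q1=[P1,P2] Q2=[]
t=6-9: P3@Q0 runs 3, rem=10, quantum used, demote→Q1. Q0=[] Q1=[P1,P2,P3] Q2=[]
t=9-13: P1@Q1 runs 4, rem=0, completes. Q0=[] Q1=[P2,P3] Q2=[]
t=13-19: P2@Q1 runs 6, rem=1, quantum used, demote→Q2. Q0=[] Q1=[P3] Q2=[P2]
t=19-25: P3@Q1 runs 6, rem=4, quantum used, demote→Q2. Q0=[] Q1=[] Q2=[P2,P3]
t=25-26: P2@Q2 runs 1, rem=0, completes. Q0=[] Q1=[] Q2=[P3]
t=26-30: P3@Q2 runs 4, rem=0, completes. Q0=[] Q1=[] Q2=[]

Answer: 1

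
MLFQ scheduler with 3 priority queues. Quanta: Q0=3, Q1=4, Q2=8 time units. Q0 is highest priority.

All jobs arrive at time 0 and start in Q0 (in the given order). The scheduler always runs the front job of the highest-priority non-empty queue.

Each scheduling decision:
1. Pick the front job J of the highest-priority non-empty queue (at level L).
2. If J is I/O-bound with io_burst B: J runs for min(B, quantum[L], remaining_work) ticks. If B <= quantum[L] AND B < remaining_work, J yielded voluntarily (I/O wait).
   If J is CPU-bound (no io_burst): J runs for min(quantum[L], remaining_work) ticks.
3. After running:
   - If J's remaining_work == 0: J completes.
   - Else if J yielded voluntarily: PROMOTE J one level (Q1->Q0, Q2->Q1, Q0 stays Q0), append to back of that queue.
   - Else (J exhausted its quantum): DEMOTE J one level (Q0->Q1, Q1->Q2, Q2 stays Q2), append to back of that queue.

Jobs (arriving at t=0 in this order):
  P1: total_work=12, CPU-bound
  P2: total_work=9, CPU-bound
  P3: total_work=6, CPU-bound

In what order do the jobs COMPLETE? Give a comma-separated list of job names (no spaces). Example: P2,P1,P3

Answer: P3,P1,P2

Derivation:
t=0-3: P1@Q0 runs 3, rem=9, quantum used, demote→Q1. Q0=[P2,P3] Q1=[P1] Q2=[]
t=3-6: P2@Q0 runs 3, rem=6, quantum used, demote→Q1. Q0=[P3] Q1=[P1,P2] Q2=[]
t=6-9: P3@Q0 runs 3, rem=3, quantum used, demote→Q1. Q0=[] Q1=[P1,P2,P3] Q2=[]
t=9-13: P1@Q1 runs 4, rem=5, quantum used, demote→Q2. Q0=[] Q1=[P2,P3] Q2=[P1]
t=13-17: P2@Q1 runs 4, rem=2, quantum used, demote→Q2. Q0=[] Q1=[P3] Q2=[P1,P2]
t=17-20: P3@Q1 runs 3, rem=0, completes. Q0=[] Q1=[] Q2=[P1,P2]
t=20-25: P1@Q2 runs 5, rem=0, completes. Q0=[] Q1=[] Q2=[P2]
t=25-27: P2@Q2 runs 2, rem=0, completes. Q0=[] Q1=[] Q2=[]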